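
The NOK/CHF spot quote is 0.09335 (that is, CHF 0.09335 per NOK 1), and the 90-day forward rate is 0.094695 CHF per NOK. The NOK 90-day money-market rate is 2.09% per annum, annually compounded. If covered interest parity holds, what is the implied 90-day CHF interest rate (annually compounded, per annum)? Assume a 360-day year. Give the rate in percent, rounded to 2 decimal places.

8.10%

T = 90/360 years.
By CIP, F/S equals the CHF-to-NOK growth ratio: 0.094695/0.09335 = 1.0144081.
The NOK side grows by (1 + 0.0209)^(90/360) = 1.0051845.
Hence g_CHF = 1.0196673.
Annualise: 1.0196673^(360/90) − 1 = 0.081021 = 8.10%.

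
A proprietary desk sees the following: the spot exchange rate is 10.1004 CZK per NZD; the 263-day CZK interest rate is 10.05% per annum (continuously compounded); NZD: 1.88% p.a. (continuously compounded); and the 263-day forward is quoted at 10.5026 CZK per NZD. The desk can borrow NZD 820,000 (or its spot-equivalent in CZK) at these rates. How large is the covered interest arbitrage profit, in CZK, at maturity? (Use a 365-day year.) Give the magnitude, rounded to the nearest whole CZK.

T = 263/365 years.
Keep in NZD, deliver into the forward: 820,000·1.013638468·10.5026 = CZK 8,729,588.29.
Swap to CZK now, deposit: 820,000·10.1004·1.075101492 = CZK 8,904,343.19.
The quoted forward undervalues NZD, so borrow NZD, convert to CZK at spot, deposit the CZK at 10.05%, and buy NZD forward at 10.5026 to cover the loan.
The gap between the two covered legs is CZK 174,755.

CZK 174,755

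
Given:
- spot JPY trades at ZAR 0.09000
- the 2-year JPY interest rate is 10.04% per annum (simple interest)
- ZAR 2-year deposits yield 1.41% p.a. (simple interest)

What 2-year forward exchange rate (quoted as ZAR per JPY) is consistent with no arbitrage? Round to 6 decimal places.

0.077064

T = 2 years.
ZAR accumulates by 1 + 0.0141×2 = 1.028200.
JPY growth factor: 1 + 0.1004×2 = 1.200800.
Forward (ZAR per JPY) = 0.09 × 1.028200 / 1.200800 = 0.07706362.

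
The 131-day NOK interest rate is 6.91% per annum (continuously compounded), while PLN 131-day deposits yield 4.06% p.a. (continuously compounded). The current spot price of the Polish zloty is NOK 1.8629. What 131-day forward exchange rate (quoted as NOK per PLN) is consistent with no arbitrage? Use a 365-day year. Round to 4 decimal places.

1.8821

T = 131/365 years.
NOK growth factor: e^(0.0691×131/365) = 1.0251104.
PLN growth factor: e^(0.0406×131/365) = 1.0146782.
So F = 1.8629 × 1.0251104 / 1.0146782 = 1.882053 (NOK/PLN).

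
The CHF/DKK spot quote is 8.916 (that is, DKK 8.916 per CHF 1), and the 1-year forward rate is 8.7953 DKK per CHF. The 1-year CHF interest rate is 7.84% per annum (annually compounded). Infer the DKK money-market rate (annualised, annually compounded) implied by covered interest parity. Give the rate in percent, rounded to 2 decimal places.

6.38%

T = 1 year.
CIP gives F = S · g_DKK/g_CHF, so g_DKK/g_CHF = 8.7953/8.916 = 0.9864625.
The CHF side grows by (1 + 0.0784)^1 = 1.078400.
Hence g_DKK = 1.0638012.
r = 1.0638012^(1/1) − 1 = 0.063801 → 6.38%.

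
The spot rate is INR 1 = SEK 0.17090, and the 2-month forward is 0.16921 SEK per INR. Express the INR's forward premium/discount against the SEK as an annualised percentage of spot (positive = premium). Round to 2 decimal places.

T = 2/12 years.
Period premium: (0.16921 − 0.1709)/0.1709 = -0.0098888.
×(1/T) gives -5.93% p.a.

-5.93%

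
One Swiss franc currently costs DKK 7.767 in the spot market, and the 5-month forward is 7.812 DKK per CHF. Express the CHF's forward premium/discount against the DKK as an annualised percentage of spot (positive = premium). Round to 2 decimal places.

+1.39%

T = 5/12 years.
CHF trades forward at +0.57937% vs spot over the period.
×(1/T) gives 1.39% p.a.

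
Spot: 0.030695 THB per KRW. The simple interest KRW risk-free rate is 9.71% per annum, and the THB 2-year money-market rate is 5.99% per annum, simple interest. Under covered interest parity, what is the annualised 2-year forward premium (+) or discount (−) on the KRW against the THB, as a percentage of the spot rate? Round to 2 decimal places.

-3.12%

T = 2 years.
F = S · g_THB/g_KRW = 0.030695 × 1.119800/1.194200 = 0.028782667.
(F − S)/S ÷ T = (0.028782667 − 0.030695)/0.030695/2 = -0.031151 → -3.12%.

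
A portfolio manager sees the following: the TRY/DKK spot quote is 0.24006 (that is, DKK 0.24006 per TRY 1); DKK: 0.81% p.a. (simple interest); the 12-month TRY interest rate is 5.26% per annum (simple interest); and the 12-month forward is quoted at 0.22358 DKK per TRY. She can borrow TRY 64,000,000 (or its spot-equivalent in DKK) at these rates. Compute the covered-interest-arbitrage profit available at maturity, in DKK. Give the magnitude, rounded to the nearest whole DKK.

DKK 426,507

T = 1 year.
Invest the TRY and cover forward: 64,000,000 × 1.052600 × 0.22358 = DKK 15,061,779.71.
Convert at spot and invest in DKK: 64,000,000 × 0.24006 × 1.008100 = DKK 15,488,287.10.
The quoted forward undervalues TRY, so borrow TRY, convert to DKK at spot, deposit the DKK at 0.81%, and buy TRY forward at 0.22358 to cover the loan.
Profit = 15,488,287.10 − 15,061,779.71 = DKK 426,507.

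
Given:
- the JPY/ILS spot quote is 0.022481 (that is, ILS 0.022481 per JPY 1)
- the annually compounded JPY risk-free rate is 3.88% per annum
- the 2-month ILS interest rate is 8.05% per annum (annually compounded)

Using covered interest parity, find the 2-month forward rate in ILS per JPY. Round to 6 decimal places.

T = 2/12 years.
ILS accumulates by (1 + 0.0805)^(2/12) = 1.0129876.
JPY accumulates by (1 + 0.0388)^(2/12) = 1.0063645.
So F = 0.022481 × 1.0129876 / 1.0063645 = 0.02262895 (ILS/JPY).

0.022629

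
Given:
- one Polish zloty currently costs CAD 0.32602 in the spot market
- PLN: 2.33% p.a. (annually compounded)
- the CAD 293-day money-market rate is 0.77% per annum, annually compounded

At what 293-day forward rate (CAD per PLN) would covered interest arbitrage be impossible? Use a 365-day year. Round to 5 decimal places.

0.32202

T = 293/365 years.
CAD accumulates by (1 + 0.0077)^(293/365) = 1.0061764.
PLN accumulates by (1 + 0.0233)^(293/365) = 1.0186612.
CIP: F = S · (grow CAD)/(grow PLN) = 0.32602 × 1.0061764/1.0186612 = 0.3220243 CAD per PLN.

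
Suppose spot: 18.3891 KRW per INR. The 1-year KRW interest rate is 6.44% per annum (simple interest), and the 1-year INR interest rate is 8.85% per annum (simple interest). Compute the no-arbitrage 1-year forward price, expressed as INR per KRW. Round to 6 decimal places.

T = 1 year.
KRW growth factor: 1 + 0.0644×1 = 1.064400.
INR growth factor: 1 + 0.0885×1 = 1.088500.
So F = 18.3891 × 1.064400 / 1.088500 = 17.98196 (KRW/INR).
Invert for INR per KRW: 1 / 17.98196 = 0.055611.

0.055611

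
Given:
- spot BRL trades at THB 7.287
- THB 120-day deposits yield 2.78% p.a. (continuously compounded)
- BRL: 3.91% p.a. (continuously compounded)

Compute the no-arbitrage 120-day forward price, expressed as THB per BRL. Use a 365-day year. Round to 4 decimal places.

7.2600

T = 120/365 years.
THB growth factor: e^(0.0278×120/365) = 1.0091816.
BRL growth factor: e^(0.0391×120/365) = 1.0129378.
CIP: F = S · (grow THB)/(grow BRL) = 7.287 × 1.0091816/1.0129378 = 7.259978 THB per BRL.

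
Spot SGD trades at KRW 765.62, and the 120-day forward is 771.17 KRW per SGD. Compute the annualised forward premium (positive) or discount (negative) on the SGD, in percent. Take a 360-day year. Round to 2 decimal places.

+2.17%

T = 120/360 years.
Period premium: (771.17 − 765.62)/765.62 = 0.0072490.
×(1/T) gives 2.17% p.a.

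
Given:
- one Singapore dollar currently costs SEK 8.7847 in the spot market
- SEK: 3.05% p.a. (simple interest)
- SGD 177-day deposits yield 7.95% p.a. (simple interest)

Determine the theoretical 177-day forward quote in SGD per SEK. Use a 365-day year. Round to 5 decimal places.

T = 177/365 years.
SEK accumulates by 1 + 0.0305×177/365 = 1.0147904.
SGD accumulates by 1 + 0.0795×177/365 = 1.0385521.
Forward (SEK per SGD) = 8.7847 × 1.0147904 / 1.0385521 = 8.583709.
Quoted the other way: 1/8.583709 = 0.11650 SGD per SEK.

0.11650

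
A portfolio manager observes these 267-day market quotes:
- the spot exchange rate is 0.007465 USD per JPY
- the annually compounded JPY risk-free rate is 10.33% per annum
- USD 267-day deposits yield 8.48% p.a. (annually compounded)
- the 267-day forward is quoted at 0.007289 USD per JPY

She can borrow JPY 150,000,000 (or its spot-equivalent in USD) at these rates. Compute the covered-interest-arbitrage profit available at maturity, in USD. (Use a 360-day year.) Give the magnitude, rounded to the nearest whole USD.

T = 267/360 years.
Keep in JPY, deliver into the forward: 150,000,000·1.075633782·0.007289 = USD 1,176,044.20.
Swap to USD now, deposit: 150,000,000·0.007465·1.062227833 = USD 1,189,429.62.
The quoted forward undervalues JPY, so borrow JPY, convert to USD at spot, deposit the USD at 8.48%, and buy JPY forward at 0.007289 to cover the loan.
Profit = 1,189,429.62 − 1,176,044.20 = USD 13,385.

USD 13,385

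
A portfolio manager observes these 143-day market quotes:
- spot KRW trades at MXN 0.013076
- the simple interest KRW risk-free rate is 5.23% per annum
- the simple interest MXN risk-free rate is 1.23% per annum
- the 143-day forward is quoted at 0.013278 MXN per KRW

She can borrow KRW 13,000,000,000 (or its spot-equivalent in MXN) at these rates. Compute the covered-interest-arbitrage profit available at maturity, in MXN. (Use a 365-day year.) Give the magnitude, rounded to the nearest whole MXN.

T = 143/365 years.
Route A — deposit KRW, sell forward: 13,000,000,000 × 1.02049013699 × 0.013278 = MXN 176,150,884.51.
Route B — convert at spot, deposit MXN: 13,000,000,000 × 0.013076 × 1.00481890411 = MXN 170,807,155.87.
The quoted forward overvalues KRW, so borrow MXN, buy KRW at spot, deposit the KRW at 5.23%, and sell the proceeds forward at 0.013278.
Arbitrage profit = |176,150,884.51 − 170,807,155.87| = MXN 5,343,729.

MXN 5,343,729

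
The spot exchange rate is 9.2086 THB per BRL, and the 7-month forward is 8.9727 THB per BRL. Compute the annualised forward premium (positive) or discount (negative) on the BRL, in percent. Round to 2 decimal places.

T = 7/12 years.
Period premium: (8.9727 − 9.2086)/9.2086 = -0.0256174.
×(1/T) gives -4.39% p.a.

-4.39%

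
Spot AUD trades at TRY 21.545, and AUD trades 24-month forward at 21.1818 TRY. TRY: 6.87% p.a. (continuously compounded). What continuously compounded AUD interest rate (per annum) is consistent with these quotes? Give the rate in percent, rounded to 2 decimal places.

7.72%

T = 2 years.
CIP gives F = S · g_TRY/g_AUD, so g_TRY/g_AUD = 21.1818/21.545 = 0.9831423.
The TRY side grows by e^(0.0687×2) = 1.147287.
That pins the AUD growth at 1.1669592.
r = ln(1.1669592)/2 = 0.077201 → 7.72%.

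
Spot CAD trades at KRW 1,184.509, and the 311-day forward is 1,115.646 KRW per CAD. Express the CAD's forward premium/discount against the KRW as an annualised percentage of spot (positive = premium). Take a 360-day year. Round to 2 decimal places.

T = 311/360 years.
CAD trades forward at -5.81363% vs spot over the period.
Annualise by dividing by T: -0.0581363 / (311/360) = -0.067296 → -6.73%.

-6.73%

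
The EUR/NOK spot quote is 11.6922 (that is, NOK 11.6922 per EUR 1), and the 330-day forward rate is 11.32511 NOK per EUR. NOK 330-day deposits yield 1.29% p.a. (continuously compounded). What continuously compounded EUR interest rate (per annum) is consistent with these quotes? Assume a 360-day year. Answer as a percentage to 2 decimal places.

T = 330/360 years.
By CIP, F/S equals the NOK-to-EUR growth ratio: 11.32511/11.6922 = 0.9686039.
The NOK side grows by e^(0.0129×330/360) = 1.0118952.
That pins the EUR growth at 1.0446945.
Take logs: ln 1.0446945 / (330/360) = 0.047699, so 4.77%.

4.77%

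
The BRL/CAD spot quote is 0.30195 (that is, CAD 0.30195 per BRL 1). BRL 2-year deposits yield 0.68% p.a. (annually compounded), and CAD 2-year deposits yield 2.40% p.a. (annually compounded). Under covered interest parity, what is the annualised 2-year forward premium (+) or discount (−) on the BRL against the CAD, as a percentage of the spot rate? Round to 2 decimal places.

T = 2 years.
F = S · g_CAD/g_BRL = 0.30195 × 1.048576/1.0136462 = 0.31235506.
Annualised premium = (F − S)/S × (1/T) = (0.31235506 − 0.30195)/0.30195 ÷ 2 = 1.72%.

+1.72%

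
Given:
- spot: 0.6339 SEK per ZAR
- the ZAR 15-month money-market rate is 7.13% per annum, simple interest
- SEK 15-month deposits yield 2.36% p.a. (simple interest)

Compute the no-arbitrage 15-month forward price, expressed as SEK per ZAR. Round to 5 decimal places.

0.59920

T = 15/12 years.
Growth of 1 SEK over T: 1 + 0.0236×15/12 = 1.029500.
Growth of 1 ZAR over T: 1 + 0.0713×15/12 = 1.089125.
CIP: F = S · (grow SEK)/(grow ZAR) = 0.6339 × 1.029500/1.089125 = 0.5991966 SEK per ZAR.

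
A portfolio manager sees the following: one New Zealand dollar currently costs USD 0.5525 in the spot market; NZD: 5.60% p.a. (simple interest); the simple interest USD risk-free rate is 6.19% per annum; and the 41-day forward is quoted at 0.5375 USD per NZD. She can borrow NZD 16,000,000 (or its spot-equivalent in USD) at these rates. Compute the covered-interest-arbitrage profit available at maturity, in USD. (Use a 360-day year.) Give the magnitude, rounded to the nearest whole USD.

T = 41/360 years.
Invest the NZD and cover forward: 16,000,000 × 1.006377778 × 0.5375 = USD 8,654,848.89.
Convert at spot and invest in USD: 16,000,000 × 0.5525 × 1.007049722 = USD 8,902,319.54.
The quoted forward undervalues NZD, so borrow NZD, convert to USD at spot, deposit the USD at 6.19%, and buy NZD forward at 0.5375 to cover the loan.
Profit = 8,902,319.54 − 8,654,848.89 = USD 247,471.

USD 247,471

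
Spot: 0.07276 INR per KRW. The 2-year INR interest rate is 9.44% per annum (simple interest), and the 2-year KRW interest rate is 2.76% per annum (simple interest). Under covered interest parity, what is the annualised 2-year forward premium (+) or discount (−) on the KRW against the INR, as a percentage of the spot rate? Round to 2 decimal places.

T = 2 years.
CIP forward (INR per KRW) = 0.07276 × 1.188800/1.055200 = 0.08197222.
(F − S)/S ÷ T = (0.08197222 − 0.07276)/0.07276/2 = 0.063306 → 6.33%.

+6.33%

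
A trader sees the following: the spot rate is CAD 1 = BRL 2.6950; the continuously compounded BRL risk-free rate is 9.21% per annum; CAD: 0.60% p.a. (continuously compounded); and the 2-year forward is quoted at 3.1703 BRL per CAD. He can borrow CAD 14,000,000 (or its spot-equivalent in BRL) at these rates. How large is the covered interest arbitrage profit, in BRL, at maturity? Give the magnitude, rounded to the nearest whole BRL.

BRL 441,109

T = 2 years.
Keep in CAD, deliver into the forward: 14,000,000·1.0120722889·3.1703 = BRL 44,920,018.88.
Swap to BRL now, deposit: 14,000,000·2.6950·1.2022562503 = BRL 45,361,128.32.
The quoted forward undervalues CAD, so borrow CAD, convert to BRL at spot, deposit the BRL at 9.21%, and buy CAD forward at 3.1703 to cover the loan.
Profit = 45,361,128.32 − 44,920,018.88 = BRL 441,109.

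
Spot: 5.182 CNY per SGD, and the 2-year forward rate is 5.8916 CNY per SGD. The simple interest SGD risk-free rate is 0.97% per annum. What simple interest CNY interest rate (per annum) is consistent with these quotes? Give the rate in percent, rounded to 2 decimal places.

7.95%

T = 2 years.
F/S = 5.8916/5.182 = 1.1369355 = (growth of CNY) / (growth of SGD).
SGD growth factor: 1 + 0.0097×2 = 1.019400.
Hence g_CNY = 1.158992.
(1.158992 − 1)/T = 0.079496, i.e. 7.95%.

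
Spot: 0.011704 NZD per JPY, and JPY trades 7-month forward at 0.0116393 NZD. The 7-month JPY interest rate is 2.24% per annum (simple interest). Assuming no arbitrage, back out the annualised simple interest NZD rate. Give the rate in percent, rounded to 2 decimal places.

1.28%

T = 7/12 years.
F/S = 0.0116393/0.011704 = 0.9944720 = (growth of NZD) / (growth of JPY).
The JPY side grows by 1 + 0.0224×7/12 = 1.0130667.
That pins the NZD growth at 1.0074665.
(1.0074665 − 1)/T = 0.012800, i.e. 1.28%.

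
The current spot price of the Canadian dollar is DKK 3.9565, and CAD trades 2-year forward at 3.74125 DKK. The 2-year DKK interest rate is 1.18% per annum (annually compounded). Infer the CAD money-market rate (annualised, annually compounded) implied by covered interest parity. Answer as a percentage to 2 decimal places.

4.05%

T = 2 years.
F/S = 3.74125/3.9565 = 0.9455959 = (growth of DKK) / (growth of CAD).
DKK growth factor: (1 + 0.0118)^2 = 1.0237392.
So the CAD growth factor = 1.0826392.
Annualise: 1.0826392^(1/2) − 1 = 0.040499 = 4.05%.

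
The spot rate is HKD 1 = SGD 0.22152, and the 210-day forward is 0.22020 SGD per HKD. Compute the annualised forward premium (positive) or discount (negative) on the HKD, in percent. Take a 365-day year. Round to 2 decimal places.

T = 210/365 years.
Period premium: (0.22020 − 0.22152)/0.22152 = -0.0059588.
×(1/T) gives -1.04% p.a.

-1.04%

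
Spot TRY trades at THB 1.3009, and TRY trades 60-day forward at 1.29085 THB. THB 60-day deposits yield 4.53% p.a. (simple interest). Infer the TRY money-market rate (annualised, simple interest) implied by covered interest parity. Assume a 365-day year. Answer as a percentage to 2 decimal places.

T = 60/365 years.
CIP gives F = S · g_THB/g_TRY, so g_THB/g_TRY = 1.29085/1.3009 = 0.9922746.
THB growth factor: 1 + 0.0453×60/365 = 1.0074466.
That pins the TRY growth at 1.0152901.
r = (1.0152901 − 1)/(60/365) = 0.093015 → 9.30%.

9.30%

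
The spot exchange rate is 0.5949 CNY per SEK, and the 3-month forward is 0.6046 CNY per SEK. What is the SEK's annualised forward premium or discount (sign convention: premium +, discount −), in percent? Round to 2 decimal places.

T = 3/12 years.
Period premium: (0.6046 − 0.5949)/0.5949 = 0.0163053.
Annualise by dividing by T: 0.0163053 / (3/12) = 0.065221 → 6.52%.

+6.52%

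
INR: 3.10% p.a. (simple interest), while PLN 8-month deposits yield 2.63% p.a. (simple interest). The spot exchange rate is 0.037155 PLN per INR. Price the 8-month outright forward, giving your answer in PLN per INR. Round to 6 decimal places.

T = 8/12 years.
PLN accumulates by 1 + 0.0263×8/12 = 1.0175333.
Growth of 1 INR over T: 1 + 0.0310×8/12 = 1.0206667.
CIP: F = S · (grow PLN)/(grow INR) = 0.037155 × 1.0175333/1.0206667 = 0.03704094 PLN per INR.

0.037041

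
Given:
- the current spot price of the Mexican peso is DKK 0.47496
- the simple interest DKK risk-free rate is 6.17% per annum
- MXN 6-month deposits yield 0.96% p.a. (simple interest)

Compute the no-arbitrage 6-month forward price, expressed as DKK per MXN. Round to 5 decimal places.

T = 6/12 years.
DKK accumulates by 1 + 0.0617×6/12 = 1.030850.
Growth of 1 MXN over T: 1 + 0.0096×6/12 = 1.004800.
CIP: F = S · (grow DKK)/(grow MXN) = 0.47496 × 1.030850/1.004800 = 0.4872736 DKK per MXN.

0.48727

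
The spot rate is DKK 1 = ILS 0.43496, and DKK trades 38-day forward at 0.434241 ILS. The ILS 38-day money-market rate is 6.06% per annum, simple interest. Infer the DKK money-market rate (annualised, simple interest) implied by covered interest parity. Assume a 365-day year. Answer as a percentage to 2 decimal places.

7.66%

T = 38/365 years.
CIP gives F = S · g_ILS/g_DKK, so g_ILS/g_DKK = 0.434241/0.43496 = 0.9983470.
The ILS side grows by 1 + 0.0606×38/365 = 1.006309.
So the DKK growth factor = 1.0079752.
(1.0079752 − 1)/T = 0.076604, i.e. 7.66%.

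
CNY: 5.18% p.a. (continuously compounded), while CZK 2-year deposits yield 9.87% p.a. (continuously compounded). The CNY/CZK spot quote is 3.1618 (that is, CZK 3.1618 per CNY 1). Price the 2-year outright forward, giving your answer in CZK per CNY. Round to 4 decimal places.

T = 2 years.
Growth of 1 CZK over T: e^(0.0987×2) = 1.2182312.
CNY accumulates by e^(0.0518×2) = 1.1091567.
So F = 3.1618 × 1.2182312 / 1.1091567 = 3.472731 (CZK/CNY).

3.4727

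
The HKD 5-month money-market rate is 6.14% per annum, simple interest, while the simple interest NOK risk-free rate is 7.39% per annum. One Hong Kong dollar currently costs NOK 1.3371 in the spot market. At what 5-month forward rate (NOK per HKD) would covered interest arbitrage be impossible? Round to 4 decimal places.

1.3439

T = 5/12 years.
NOK growth factor: 1 + 0.0739×5/12 = 1.0307917.
Growth of 1 HKD over T: 1 + 0.0614×5/12 = 1.0255833.
CIP: F = S · (grow NOK)/(grow HKD) = 1.3371 × 1.0307917/1.0255833 = 1.343890 NOK per HKD.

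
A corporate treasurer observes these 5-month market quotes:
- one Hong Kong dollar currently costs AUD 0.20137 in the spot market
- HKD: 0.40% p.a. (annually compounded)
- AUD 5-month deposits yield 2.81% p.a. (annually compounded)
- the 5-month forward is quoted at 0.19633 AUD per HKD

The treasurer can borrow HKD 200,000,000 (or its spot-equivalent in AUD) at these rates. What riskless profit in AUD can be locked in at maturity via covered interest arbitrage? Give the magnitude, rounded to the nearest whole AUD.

T = 5/12 years.
Route A — deposit HKD, sell forward: 200,000,000 × 1.0016647263 × 0.19633 = AUD 39,331,367.14.
Route B — convert at spot, deposit AUD: 200,000,000 × 0.20137 × 1.0116137716 = AUD 40,741,733.04.
The quoted forward undervalues HKD, so borrow HKD, convert to AUD at spot, deposit the AUD at 2.81%, and buy HKD forward at 0.19633 to cover the loan.
Profit = 40,741,733.04 − 39,331,367.14 = AUD 1,410,366.

AUD 1,410,366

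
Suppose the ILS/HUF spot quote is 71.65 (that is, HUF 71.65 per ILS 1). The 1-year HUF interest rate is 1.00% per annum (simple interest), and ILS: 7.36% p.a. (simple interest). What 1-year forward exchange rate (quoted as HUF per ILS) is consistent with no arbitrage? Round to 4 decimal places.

67.4055

T = 1 year.
HUF growth factor: 1 + 0.0100×1 = 1.010000.
ILS accumulates by 1 + 0.0736×1 = 1.073600.
Forward (HUF per ILS) = 71.65 × 1.010000 / 1.073600 = 67.405458.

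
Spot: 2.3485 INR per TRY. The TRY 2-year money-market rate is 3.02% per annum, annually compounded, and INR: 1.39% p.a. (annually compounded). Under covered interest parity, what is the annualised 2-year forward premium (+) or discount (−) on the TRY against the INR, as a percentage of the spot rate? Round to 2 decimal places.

-1.57%

T = 2 years.
No-arbitrage forward: 2.3485 × 1.0279932 / 1.061312 = 2.2747713 INR/TRY.
Annualised premium = (F − S)/S × (1/T) = (2.2747713 − 2.3485)/2.3485 ÷ 2 = -1.57%.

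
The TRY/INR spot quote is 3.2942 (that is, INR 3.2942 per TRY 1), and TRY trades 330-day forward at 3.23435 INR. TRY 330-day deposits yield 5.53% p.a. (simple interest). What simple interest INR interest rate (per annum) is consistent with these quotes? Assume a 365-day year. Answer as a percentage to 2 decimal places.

T = 330/365 years.
F/S = 3.23435/3.2942 = 0.9818317 = (growth of INR) / (growth of TRY).
TRY growth factor: 1 + 0.0553×330/365 = 1.0499973.
Hence g_INR = 1.0309206.
(1.0309206 − 1)/T = 0.034200, i.e. 3.42%.

3.42%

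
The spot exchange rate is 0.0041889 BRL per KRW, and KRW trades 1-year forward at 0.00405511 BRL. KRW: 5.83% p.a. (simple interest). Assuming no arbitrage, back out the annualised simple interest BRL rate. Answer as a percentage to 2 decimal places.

T = 1 year.
By CIP, F/S equals the BRL-to-KRW growth ratio: 0.00405511/0.0041889 = 0.9680608.
KRW growth factor: 1 + 0.0583×1 = 1.058300.
That pins the BRL growth at 1.0244987.
(1.0244987 − 1)/T = 0.024499, i.e. 2.45%.

2.45%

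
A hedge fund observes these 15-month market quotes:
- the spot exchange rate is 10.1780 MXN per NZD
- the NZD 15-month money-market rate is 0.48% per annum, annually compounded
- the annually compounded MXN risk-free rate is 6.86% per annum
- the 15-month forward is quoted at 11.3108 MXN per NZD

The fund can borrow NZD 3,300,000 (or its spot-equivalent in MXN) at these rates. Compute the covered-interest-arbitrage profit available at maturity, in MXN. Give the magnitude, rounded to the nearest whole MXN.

T = 15/12 years.
Keep in NZD, deliver into the forward: 3,300,000·1.0060035957·11.3108 = MXN 37,549,728.05.
Swap to MXN now, deposit: 3,300,000·10.1780·1.0864730605 = MXN 36,491,805.27.
The quoted forward overvalues NZD, so borrow MXN, buy NZD at spot, deposit the NZD at 0.48%, and sell the proceeds forward at 11.3108.
Arbitrage profit = |37,549,728.05 − 36,491,805.27| = MXN 1,057,923.

MXN 1,057,923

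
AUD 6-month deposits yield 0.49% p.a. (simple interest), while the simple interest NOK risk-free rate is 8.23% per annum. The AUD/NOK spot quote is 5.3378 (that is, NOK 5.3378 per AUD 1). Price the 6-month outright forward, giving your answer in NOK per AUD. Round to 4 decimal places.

T = 6/12 years.
Growth of 1 NOK over T: 1 + 0.0823×6/12 = 1.041150.
AUD growth factor: 1 + 0.0049×6/12 = 1.002450.
CIP: F = S · (grow NOK)/(grow AUD) = 5.3378 × 1.041150/1.002450 = 5.543868 NOK per AUD.

5.5439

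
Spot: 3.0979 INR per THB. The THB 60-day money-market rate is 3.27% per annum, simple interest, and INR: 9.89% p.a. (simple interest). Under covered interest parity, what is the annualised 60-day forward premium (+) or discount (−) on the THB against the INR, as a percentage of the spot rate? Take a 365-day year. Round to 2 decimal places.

T = 60/365 years.
No-arbitrage forward: 3.0979 × 1.0162575 / 1.0053753 = 3.1314317 INR/THB.
(F − S)/S ÷ T = (3.1314317 − 3.0979)/3.0979/(60/365) = 0.065846 → 6.58%.

+6.58%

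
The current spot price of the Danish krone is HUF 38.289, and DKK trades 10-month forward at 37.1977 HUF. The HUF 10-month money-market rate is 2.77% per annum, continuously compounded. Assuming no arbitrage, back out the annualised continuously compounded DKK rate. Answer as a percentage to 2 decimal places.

T = 10/12 years.
F/S = 37.1977/38.289 = 0.9714983 = (growth of HUF) / (growth of DKK).
The HUF side grows by e^(0.0277×10/12) = 1.0233518.
So the DKK growth factor = 1.0533748.
r = ln(1.0533748)/(10/12) = 0.062399 → 6.24%.

6.24%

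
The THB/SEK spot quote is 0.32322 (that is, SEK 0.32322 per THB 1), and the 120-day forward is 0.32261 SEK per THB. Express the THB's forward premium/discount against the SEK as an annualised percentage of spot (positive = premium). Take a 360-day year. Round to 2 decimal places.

-0.57%

T = 120/360 years.
THB trades forward at -0.18873% vs spot over the period.
×(1/T) gives -0.57% p.a.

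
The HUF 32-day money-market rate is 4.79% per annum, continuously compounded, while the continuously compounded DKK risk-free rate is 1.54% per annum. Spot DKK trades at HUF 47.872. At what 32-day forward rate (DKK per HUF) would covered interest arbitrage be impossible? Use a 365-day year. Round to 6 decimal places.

T = 32/365 years.
HUF growth factor: e^(0.0479×32/365) = 1.0042083.
Growth of 1 DKK over T: e^(0.0154×32/365) = 1.001351.
So F = 47.872 × 1.0042083 / 1.001351 = 48.00860 (HUF/DKK).
Quoted the other way: 1/48.00860 = 0.020830 DKK per HUF.

0.020830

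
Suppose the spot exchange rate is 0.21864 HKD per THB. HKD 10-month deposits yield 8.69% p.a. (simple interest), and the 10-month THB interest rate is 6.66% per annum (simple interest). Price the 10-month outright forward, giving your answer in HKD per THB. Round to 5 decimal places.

T = 10/12 years.
HKD accumulates by 1 + 0.0869×10/12 = 1.0724167.
THB growth factor: 1 + 0.0666×10/12 = 1.055500.
CIP: F = S · (grow HKD)/(grow THB) = 0.21864 × 1.0724167/1.055500 = 0.2221442 HKD per THB.

0.22214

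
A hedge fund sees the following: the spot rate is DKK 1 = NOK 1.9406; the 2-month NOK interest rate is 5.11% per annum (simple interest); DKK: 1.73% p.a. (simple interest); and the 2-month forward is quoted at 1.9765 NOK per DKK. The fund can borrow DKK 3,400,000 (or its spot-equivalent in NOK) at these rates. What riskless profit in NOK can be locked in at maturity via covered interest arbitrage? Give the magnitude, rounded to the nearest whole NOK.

NOK 85,243

T = 2/12 years.
Route A — deposit DKK, sell forward: 3,400,000 × 1.002883333 × 1.9765 = NOK 6,739,476.29.
Route B — convert at spot, deposit NOK: 3,400,000 × 1.9406 × 1.008516667 = NOK 6,654,233.31.
The quoted forward overvalues DKK, so borrow NOK, buy DKK at spot, deposit the DKK at 1.73%, and sell the proceeds forward at 1.9765.
Arbitrage profit = |6,739,476.29 − 6,654,233.31| = NOK 85,243.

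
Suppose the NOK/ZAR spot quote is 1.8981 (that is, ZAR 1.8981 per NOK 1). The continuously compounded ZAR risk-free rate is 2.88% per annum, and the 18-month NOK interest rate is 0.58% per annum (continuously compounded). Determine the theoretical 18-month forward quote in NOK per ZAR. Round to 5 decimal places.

0.50898

T = 18/12 years.
ZAR growth factor: e^(0.0288×18/12) = 1.0441467.
Growth of 1 NOK over T: e^(0.0058×18/12) = 1.008738.
So F = 1.8981 × 1.0441467 / 1.008738 = 1.964727 (ZAR/NOK).
Quoted the other way: 1/1.964727 = 0.50898 NOK per ZAR.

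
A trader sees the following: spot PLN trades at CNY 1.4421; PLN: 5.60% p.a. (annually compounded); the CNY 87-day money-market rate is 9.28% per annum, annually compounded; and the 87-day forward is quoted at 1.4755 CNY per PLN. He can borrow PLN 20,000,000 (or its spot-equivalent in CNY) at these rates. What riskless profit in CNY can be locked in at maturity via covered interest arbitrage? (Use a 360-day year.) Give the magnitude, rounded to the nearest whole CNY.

CNY 433,923

T = 87/360 years.
Route A — deposit PLN, sell forward: 20,000,000 × 1.0132550577 × 1.4755 = CNY 29,901,156.75.
Route B — convert at spot, deposit CNY: 20,000,000 × 1.4421 × 1.0216778999 = CNY 29,467,233.99.
The quoted forward overvalues PLN, so borrow CNY, buy PLN at spot, deposit the PLN at 5.60%, and sell the proceeds forward at 1.4755.
The gap between the two covered legs is CNY 433,923.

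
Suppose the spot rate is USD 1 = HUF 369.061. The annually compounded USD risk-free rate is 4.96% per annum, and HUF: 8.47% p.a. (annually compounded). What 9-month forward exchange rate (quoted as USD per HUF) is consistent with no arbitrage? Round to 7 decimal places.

0.0026435

T = 9/12 years.
HUF growth factor: (1 + 0.0847)^(9/12) = 1.0628751.
USD accumulates by (1 + 0.0496)^(9/12) = 1.036974.
Forward (HUF per USD) = 369.061 × 1.0628751 / 1.036974 = 378.2793.
Invert for USD per HUF: 1 / 378.2793 = 0.0026435.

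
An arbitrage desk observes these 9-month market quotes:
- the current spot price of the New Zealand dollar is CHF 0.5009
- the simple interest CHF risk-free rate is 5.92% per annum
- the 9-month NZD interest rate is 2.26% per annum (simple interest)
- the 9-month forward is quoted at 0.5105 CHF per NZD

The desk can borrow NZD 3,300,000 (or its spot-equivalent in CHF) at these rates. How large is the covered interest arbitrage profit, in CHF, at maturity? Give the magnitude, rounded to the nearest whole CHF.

CHF 13,157

T = 9/12 years.
Invest the NZD and cover forward: 3,300,000 × 1.016950 × 0.5105 = CHF 1,713,204.82.
Convert at spot and invest in CHF: 3,300,000 × 0.5009 × 1.044400 = CHF 1,726,361.87.
The quoted forward undervalues NZD, so borrow NZD, convert to CHF at spot, deposit the CHF at 5.92%, and buy NZD forward at 0.5105 to cover the loan.
Arbitrage profit = |1,713,204.82 − 1,726,361.87| = CHF 13,157.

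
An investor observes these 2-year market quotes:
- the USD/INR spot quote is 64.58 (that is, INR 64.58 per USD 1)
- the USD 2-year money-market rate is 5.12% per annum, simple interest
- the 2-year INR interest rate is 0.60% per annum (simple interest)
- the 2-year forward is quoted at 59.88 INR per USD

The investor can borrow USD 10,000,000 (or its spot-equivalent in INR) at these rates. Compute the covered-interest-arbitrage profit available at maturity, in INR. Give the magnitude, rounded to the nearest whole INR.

INR 6,567,520

T = 2 years.
Route A — deposit USD, sell forward: 10,000,000 × 1.102400 × 59.88 = INR 660,117,120.00.
Route B — convert at spot, deposit INR: 10,000,000 × 64.58 × 1.012000 = INR 653,549,600.00.
The quoted forward overvalues USD, so borrow INR, buy USD at spot, deposit the USD at 5.12%, and sell the proceeds forward at 59.88.
Profit = 660,117,120.00 − 653,549,600.00 = INR 6,567,520.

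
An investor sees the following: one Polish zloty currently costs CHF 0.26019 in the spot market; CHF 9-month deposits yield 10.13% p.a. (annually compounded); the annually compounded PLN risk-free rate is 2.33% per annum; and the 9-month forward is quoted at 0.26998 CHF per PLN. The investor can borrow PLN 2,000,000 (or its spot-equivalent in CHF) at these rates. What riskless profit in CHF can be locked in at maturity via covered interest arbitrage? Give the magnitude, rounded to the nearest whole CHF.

CHF 10,067

T = 9/12 years.
Route A — deposit PLN, sell forward: 2,000,000 × 1.01742459 × 0.26998 = CHF 549,368.58.
Route B — convert at spot, deposit CHF: 2,000,000 × 0.26019 × 1.0750514 = CHF 559,435.25.
The quoted forward undervalues PLN, so borrow PLN, convert to CHF at spot, deposit the CHF at 10.13%, and buy PLN forward at 0.26998 to cover the loan.
The gap between the two covered legs is CHF 10,067.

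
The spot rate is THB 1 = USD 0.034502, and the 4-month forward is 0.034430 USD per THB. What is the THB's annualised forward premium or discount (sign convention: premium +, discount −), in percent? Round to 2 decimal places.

T = 4/12 years.
Period premium: (0.034430 − 0.034502)/0.034502 = -0.0020868.
Per annum: -0.0020868 / (4/12) = -0.006260 = -0.63%.

-0.63%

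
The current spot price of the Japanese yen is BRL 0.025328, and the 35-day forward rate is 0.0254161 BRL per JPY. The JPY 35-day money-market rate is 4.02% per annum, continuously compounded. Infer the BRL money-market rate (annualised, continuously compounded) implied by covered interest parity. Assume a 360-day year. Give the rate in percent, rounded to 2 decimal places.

7.59%

T = 35/360 years.
F/S = 0.0254161/0.025328 = 1.0034784 = (growth of BRL) / (growth of JPY).
The JPY side grows by e^(0.0402×35/360) = 1.003916.
Hence g_BRL = 1.007408.
Take logs: ln 1.007408 / (35/360) = 0.075916, so 7.59%.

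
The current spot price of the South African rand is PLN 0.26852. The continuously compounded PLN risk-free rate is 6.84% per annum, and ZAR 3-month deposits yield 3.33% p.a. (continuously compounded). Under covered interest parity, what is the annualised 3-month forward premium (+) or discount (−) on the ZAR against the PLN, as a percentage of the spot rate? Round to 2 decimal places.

+3.53%

T = 3/12 years.
F = S · g_PLN/g_ZAR = 0.26852 × 1.017247/1.0083597 = 0.27088663.
(F − S)/S ÷ T = (0.27088663 − 0.26852)/0.26852/(3/12) = 0.035254 → 3.53%.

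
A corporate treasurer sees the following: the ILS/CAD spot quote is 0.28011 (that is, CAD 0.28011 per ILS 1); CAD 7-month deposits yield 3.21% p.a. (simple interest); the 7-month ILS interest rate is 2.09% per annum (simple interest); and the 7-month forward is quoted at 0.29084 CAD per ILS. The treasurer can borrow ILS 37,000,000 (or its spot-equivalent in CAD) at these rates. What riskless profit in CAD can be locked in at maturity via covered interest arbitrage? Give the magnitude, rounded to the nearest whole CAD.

CAD 334,138

T = 7/12 years.
Keep in ILS, deliver into the forward: 37,000,000·1.0121916667·0.29084 = CAD 10,892,275.50.
Swap to CAD now, deposit: 37,000,000·0.28011·1.018725 = CAD 10,558,137.21.
The quoted forward overvalues ILS, so borrow CAD, buy ILS at spot, deposit the ILS at 2.09%, and sell the proceeds forward at 0.29084.
The gap between the two covered legs is CAD 334,138.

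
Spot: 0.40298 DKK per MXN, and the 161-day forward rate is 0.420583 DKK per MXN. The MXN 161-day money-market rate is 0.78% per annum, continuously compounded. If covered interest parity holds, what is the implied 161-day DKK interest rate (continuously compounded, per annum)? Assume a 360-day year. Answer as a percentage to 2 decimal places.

T = 161/360 years.
By CIP, F/S equals the DKK-to-MXN growth ratio: 0.420583/0.40298 = 1.0436821.
MXN growth factor: e^(0.0078×161/360) = 1.0034944.
So the DKK growth factor = 1.0473291.
r = ln(1.0473291)/(161/360) = 0.103401 → 10.34%.

10.34%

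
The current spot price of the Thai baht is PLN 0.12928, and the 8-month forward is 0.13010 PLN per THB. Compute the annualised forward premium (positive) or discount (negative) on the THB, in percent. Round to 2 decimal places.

+0.95%

T = 8/12 years.
Period premium: (0.13010 − 0.12928)/0.12928 = 0.0063428.
Annualise by dividing by T: 0.0063428 / (8/12) = 0.009514 → 0.95%.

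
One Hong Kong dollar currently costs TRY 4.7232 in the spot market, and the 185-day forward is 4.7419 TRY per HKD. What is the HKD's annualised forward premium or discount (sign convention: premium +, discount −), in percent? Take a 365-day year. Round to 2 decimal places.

T = 185/365 years.
Period premium: (4.7419 − 4.7232)/4.7232 = 0.0039592.
Per annum: 0.0039592 / (185/365) = 0.007811 = 0.78%.

+0.78%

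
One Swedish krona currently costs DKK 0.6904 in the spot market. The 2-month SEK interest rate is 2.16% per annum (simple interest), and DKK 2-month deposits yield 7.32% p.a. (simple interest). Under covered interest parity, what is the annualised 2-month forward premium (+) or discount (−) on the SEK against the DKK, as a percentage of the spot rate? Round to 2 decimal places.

T = 2/12 years.
CIP forward (DKK per SEK) = 0.6904 × 1.012200/1.003600 = 0.6963161.
Annualised premium = (F − S)/S × (1/T) = (0.6963161 − 0.6904)/0.6904 ÷ (2/12) = 5.14%.

+5.14%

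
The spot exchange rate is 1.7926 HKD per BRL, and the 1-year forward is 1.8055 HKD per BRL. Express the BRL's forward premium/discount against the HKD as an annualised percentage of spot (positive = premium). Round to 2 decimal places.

T = 1 year.
Period premium: (1.8055 − 1.7926)/1.7926 = 0.0071963.
×(1/T) gives 0.72% p.a.

+0.72%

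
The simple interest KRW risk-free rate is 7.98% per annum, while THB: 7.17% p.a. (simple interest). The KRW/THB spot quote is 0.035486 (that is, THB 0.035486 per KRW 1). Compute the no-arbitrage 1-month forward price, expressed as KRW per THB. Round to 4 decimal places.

28.1990

T = 1/12 years.
THB growth factor: 1 + 0.0717×1/12 = 1.005975.
KRW growth factor: 1 + 0.0798×1/12 = 1.006650.
CIP: F = S · (grow THB)/(grow KRW) = 0.035486 × 1.005975/1.006650 = 0.035462205 THB per KRW.
Invert for KRW per THB: 1 / 0.035462205 = 28.1990.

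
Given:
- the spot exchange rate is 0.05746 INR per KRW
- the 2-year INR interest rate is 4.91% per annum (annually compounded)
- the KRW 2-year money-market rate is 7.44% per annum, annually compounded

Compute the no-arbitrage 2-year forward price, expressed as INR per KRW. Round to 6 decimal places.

T = 2 years.
Growth of 1 INR over T: (1 + 0.0491)^2 = 1.1006108.
Growth of 1 KRW over T: (1 + 0.0744)^2 = 1.1543354.
Forward (INR per KRW) = 0.05746 × 1.1006108 / 1.1543354 = 0.05478572.

0.054786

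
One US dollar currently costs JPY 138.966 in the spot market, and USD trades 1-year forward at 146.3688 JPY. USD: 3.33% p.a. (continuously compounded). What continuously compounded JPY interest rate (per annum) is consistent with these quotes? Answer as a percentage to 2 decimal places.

8.52%

T = 1 year.
By CIP, F/S equals the JPY-to-USD growth ratio: 146.3688/138.966 = 1.0532706.
USD growth factor: e^(0.0333×1) = 1.0338607.
Hence g_JPY = 1.0889351.
r = ln(1.0889351)/1 = 0.085200 → 8.52%.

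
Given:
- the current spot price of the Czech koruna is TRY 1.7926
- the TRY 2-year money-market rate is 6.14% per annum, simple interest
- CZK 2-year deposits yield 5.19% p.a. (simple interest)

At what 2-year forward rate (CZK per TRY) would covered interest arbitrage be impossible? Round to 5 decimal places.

T = 2 years.
TRY growth factor: 1 + 0.0614×2 = 1.122800.
Growth of 1 CZK over T: 1 + 0.0519×2 = 1.103800.
CIP: F = S · (grow TRY)/(grow CZK) = 1.7926 × 1.122800/1.103800 = 1.823456 TRY per CZK.
Quoted the other way: 1/1.823456 = 0.54841 CZK per TRY.

0.54841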